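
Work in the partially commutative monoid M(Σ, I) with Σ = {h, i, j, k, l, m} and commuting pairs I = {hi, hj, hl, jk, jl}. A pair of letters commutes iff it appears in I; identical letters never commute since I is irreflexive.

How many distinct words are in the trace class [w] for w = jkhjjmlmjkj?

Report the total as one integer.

30

drop 0:j onto floor
drop 1:k onto floor
drop 2:h onto {1:k}
drop 3:j onto {0:j}
drop 4:j onto {3:j}
drop 5:m onto {2:h, 4:j}
drop 6:l onto {5:m}
drop 7:m onto {6:l}
drop 8:j onto {7:m}
drop 9:k onto {7:m}
drop 10:j onto {8:j}
ground layer = {0:j, 1:k}
drop-orders for the pieces not yet dropped (sum over which currently-grounded one goes next):
  1 to go: {9} 1  {10} 1
  2 to go: {8,10} 1  {9,10} 2
  3 to go: {8,9,10} 3
  4 to go: {7,8,9,10} 3
  5 to go: {6,7,8,9,10} 3
  6 to go: {5,6,7,8,9,10} 3
  7 to go: {2,5,6,7,8,9,10} 3  {4,5,6,7,8,9,10} 3
  8 to go: {1,2,5,6,7,8,9,10} 3  {2,4,5,6,7,8,9,10} 6  {3,4,5,6,7,8,9,10} 3
  9 to go: {0,3,4,5,6,7,8,9,10} 3  {1,2,4,5,6,7,8,9,10} 9  {2,3,4,5,6,7,8,9,10} 9
  if 0:j drops first: 18 orders
  if 1:k drops first: 12 orders
heap linearizations: 30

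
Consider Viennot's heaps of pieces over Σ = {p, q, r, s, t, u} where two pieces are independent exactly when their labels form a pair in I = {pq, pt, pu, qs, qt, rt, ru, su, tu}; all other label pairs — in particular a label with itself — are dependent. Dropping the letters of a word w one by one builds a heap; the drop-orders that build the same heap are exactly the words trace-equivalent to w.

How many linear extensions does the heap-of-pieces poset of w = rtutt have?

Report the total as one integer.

0(r) covers ∅
1(t) covers ∅
2(u) covers ∅
3(t) covers 1:t
4(t) covers 3:t
floor of heap: 0:r, 1:t, 2:u
completions by unplaced set U, small U first (add the entries for U minus each lowest piece of U):
  |U|=1: {0}:1  {2}:1  {4}:1
  |U|=2: {0,2}:2  {0,4}:2  {2,4}:2  {3,4}:1
  |U|=3: {0,2,4}:6  {0,3,4}:3  {1,3,4}:1  {2,3,4}:3
  start at 0(r): 4
  start at 1(t): 12
  start at 2(u): 4
sum over floor = 20

20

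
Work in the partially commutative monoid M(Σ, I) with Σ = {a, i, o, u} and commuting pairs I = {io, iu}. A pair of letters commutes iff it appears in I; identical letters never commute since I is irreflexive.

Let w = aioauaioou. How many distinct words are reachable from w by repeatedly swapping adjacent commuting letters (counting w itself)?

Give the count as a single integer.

8

0(a) covers ∅
1(i) covers 0:a
2(o) covers 0:a
3(a) covers 1:i, 2:o
4(u) covers 3:a
5(a) covers 4:u
6(i) covers 5:a
7(o) covers 5:a
8(o) covers 7:o
9(u) covers 8:o
floor of heap: 0:a
completions by unplaced set U, small U first (add the entries for U minus each lowest piece of U):
  |U|=1: {6}:1  {9}:1
  |U|=2: {6,9}:2  {8,9}:1
  |U|=3: {6,8,9}:3  {7,8,9}:1
  |U|=4: {6,7,8,9}:4
  |U|=5: {5,6,7,8,9}:4
  |U|=6: {4,5,6,7,8,9}:4
  |U|=7: {3,4,5,6,7,8,9}:4
  |U|=8: {1,3,4,5,6,7,8,9}:4  {2,3,4,5,6,7,8,9}:4
  start at 0(a): 8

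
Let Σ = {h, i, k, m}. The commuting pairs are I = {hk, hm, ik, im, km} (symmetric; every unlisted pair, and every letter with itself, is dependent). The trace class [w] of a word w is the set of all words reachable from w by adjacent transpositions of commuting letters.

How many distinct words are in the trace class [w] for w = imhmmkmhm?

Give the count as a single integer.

504

0(i) covers ∅
1(m) covers ∅
2(h) covers 0:i
3(m) covers 1:m
4(m) covers 3:m
5(k) covers ∅
6(m) covers 4:m
7(h) covers 2:h
8(m) covers 6:m
floor of heap: 0:i, 1:m, 5:k
completions by unplaced set U, small U first (add the entries for U minus each lowest piece of U):
  |U|=1: {5}:1  {7}:1  {8}:1
  |U|=2: {2,7}:1  {5,7}:2  {5,8}:2  {6,8}:1  {7,8}:2
  |U|=3: {0,2,7}:1  {2,5,7}:3  {2,7,8}:3  {4,6,8}:1  {5,6,8}:3  {5,7,8}:6  {6,7,8}:3
  |U|=4: {0,2,5,7}:4  {0,2,7,8}:4  {2,5,7,8}:12  {2,6,7,8}:6  {3,4,6,8}:1  {4,5,6,8}:4  {4,6,7,8}:4  {5,6,7,8}:12
  |U|=5: {0,2,5,7,8}:20  {0,2,6,7,8}:10  {1,3,4,6,8}:1  {2,4,6,7,8}:10  {2,5,6,7,8}:30  {3,4,5,6,8}:5  {3,4,6,7,8}:5  {4,5,6,7,8}:20
  |U|=6: {0,2,4,6,7,8}:20  {0,2,5,6,7,8}:60  {1,3,4,5,6,8}:6  {1,3,4,6,7,8}:6  {2,3,4,6,7,8}:15  {2,4,5,6,7,8}:60  {3,4,5,6,7,8}:30
  |U|=7: {0,2,3,4,6,7,8}:35  {0,2,4,5,6,7,8}:140  {1,2,3,4,6,7,8}:21  {1,3,4,5,6,7,8}:42  {2,3,4,5,6,7,8}:105
  start at 0(i): 168
  start at 1(m): 280
  start at 5(k): 56
sum over floor = 504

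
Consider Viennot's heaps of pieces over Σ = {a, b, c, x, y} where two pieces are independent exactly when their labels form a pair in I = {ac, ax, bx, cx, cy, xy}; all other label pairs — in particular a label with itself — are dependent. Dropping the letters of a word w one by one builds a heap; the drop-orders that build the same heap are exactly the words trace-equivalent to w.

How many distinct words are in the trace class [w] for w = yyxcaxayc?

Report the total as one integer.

0(y) covers ∅
1(y) covers 0:y
2(x) covers ∅
3(c) covers ∅
4(a) covers 1:y
5(x) covers 2:x
6(a) covers 4:a
7(y) covers 6:a
8(c) covers 3:c
floor of heap: 0:y, 2:x, 3:c
completions by unplaced set U, small U first (add the entries for U minus each lowest piece of U):
  |U|=1: {5}:1  {7}:1  {8}:1
  |U|=2: {2,5}:1  {3,8}:1  {5,7}:2  {5,8}:2  {6,7}:1  {7,8}:2
  |U|=3: {2,5,7}:3  {2,5,8}:3  {3,5,8}:3  {3,7,8}:3  {4,6,7}:1  {5,6,7}:3  {5,7,8}:6  {6,7,8}:3
  |U|=4: {1,4,6,7}:1  {2,3,5,8}:6  {2,5,6,7}:6  {2,5,7,8}:12  {3,5,7,8}:12  {3,6,7,8}:6  {4,5,6,7}:4  {4,6,7,8}:4  {5,6,7,8}:12
  |U|=5: {0,1,4,6,7}:1  {1,4,5,6,7}:5  {1,4,6,7,8}:5  {2,3,5,7,8}:30  {2,4,5,6,7}:10  {2,5,6,7,8}:30  {3,4,6,7,8}:10  {3,5,6,7,8}:30  {4,5,6,7,8}:20
  |U|=6: {0,1,4,5,6,7}:6  {0,1,4,6,7,8}:6  {1,2,4,5,6,7}:15  {1,3,4,6,7,8}:15  {1,4,5,6,7,8}:30  {2,3,5,6,7,8}:90  {2,4,5,6,7,8}:60  {3,4,5,6,7,8}:60
  |U|=7: {0,1,2,4,5,6,7}:21  {0,1,3,4,6,7,8}:21  {0,1,4,5,6,7,8}:42  {1,2,4,5,6,7,8}:105  {1,3,4,5,6,7,8}:105  {2,3,4,5,6,7,8}:210
  start at 0(y): 420
  start at 2(x): 168
  start at 3(c): 168
sum over floor = 756

756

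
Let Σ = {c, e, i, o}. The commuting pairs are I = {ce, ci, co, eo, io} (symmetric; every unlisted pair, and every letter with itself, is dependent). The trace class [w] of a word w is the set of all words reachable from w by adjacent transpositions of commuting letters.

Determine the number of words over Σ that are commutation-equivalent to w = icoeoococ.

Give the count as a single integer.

1260

piece 0:i — minimal
piece 1:c — minimal
piece 2:o — minimal
piece 3:e rests on {0:i}
piece 4:o rests on {2:o}
piece 5:o rests on {4:o}
piece 6:c rests on {1:c}
piece 7:o rests on {5:o}
piece 8:c rests on {6:c}
minimal pieces: {0:i, 1:c, 2:o}
ways to finish when only these pieces remain (= sum over removing one remaining piece with nothing left below it):
  1 left: {3}→1  {7}→1  {8}→1
  2 left: {0,3}→1  {3,7}→2  {3,8}→2  {5,7}→1  {6,8}→1  {7,8}→2
  3 left: {0,3,7}→3  {0,3,8}→3  {1,6,8}→1  {3,5,7}→3  {3,6,8}→3  {3,7,8}→6  {4,5,7}→1  {5,7,8}→3  {6,7,8}→3
  4 left: {0,3,5,7}→6  {0,3,6,8}→6  {0,3,7,8}→12  {1,3,6,8}→4  {1,6,7,8}→4  {2,4,5,7}→1  {3,4,5,7}→4  {3,5,7,8}→12  {3,6,7,8}→12  {4,5,7,8}→4  {5,6,7,8}→6
  5 left: {0,1,3,6,8}→10  {0,3,4,5,7}→10  {0,3,5,7,8}→30  {0,3,6,7,8}→30  {1,3,6,7,8}→20  {1,5,6,7,8}→10  {2,3,4,5,7}→5  {2,4,5,7,8}→5  {3,4,5,7,8}→20  {3,5,6,7,8}→30  {4,5,6,7,8}→10
  6 left: {0,1,3,6,7,8}→60  {0,2,3,4,5,7}→15  {0,3,4,5,7,8}→60  {0,3,5,6,7,8}→90  {1,3,5,6,7,8}→60  {1,4,5,6,7,8}→20  {2,3,4,5,7,8}→30  {2,4,5,6,7,8}→15  {3,4,5,6,7,8}→60
  7 left: {0,1,3,5,6,7,8}→210  {0,2,3,4,5,7,8}→105  {0,3,4,5,6,7,8}→210  {1,2,4,5,6,7,8}→35  {1,3,4,5,6,7,8}→140  {2,3,4,5,6,7,8}→105
  placing 0:i first → 280 extensions
  placing 1:c first → 420 extensions
  placing 2:o first → 560 extensions
total linear extensions = 1260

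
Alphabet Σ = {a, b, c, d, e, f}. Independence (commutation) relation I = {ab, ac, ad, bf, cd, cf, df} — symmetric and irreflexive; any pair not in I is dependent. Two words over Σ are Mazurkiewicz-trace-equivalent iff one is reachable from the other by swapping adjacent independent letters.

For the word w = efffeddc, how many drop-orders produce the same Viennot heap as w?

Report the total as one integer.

3

0(e) covers ∅
1(f) covers 0:e
2(f) covers 1:f
3(f) covers 2:f
4(e) covers 3:f
5(d) covers 4:e
6(d) covers 5:d
7(c) covers 4:e
floor of heap: 0:e
completions by unplaced set U, small U first (add the entries for U minus each lowest piece of U):
  |U|=1: {6}:1  {7}:1
  |U|=2: {5,6}:1  {6,7}:2
  |U|=3: {5,6,7}:3
  |U|=4: {4,5,6,7}:3
  |U|=5: {3,4,5,6,7}:3
  |U|=6: {2,3,4,5,6,7}:3
  start at 0(e): 3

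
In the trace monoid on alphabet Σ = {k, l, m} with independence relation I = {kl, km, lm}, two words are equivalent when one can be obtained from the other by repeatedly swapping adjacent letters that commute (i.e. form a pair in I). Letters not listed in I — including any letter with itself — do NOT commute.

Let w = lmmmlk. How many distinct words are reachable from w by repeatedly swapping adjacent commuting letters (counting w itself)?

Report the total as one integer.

#0=l has no predecessor
#1=m has no predecessor
#2=m depends on [1:m]
#3=m depends on [2:m]
#4=l depends on [0:l]
#5=k has no predecessor
sources: [0:l, 1:m, 5:k]
N(rest) = Σ N(rest − s) over sources s of rest; N(one piece) = 1:
  size 1 → [3]=1  [4]=1  [5]=1
  size 2 → [0,4]=1  [2,3]=1  [3,4]=2  [3,5]=2  [4,5]=2
  size 3 → [0,3,4]=3  [0,4,5]=3  [1,2,3]=1  [2,3,4]=3  [2,3,5]=3  [3,4,5]=6
  size 4 → [0,2,3,4]=6  [0,3,4,5]=12  [1,2,3,4]=4  [1,2,3,5]=4  [2,3,4,5]=12
  first=0(l) contributes 20
  first=1(m) contributes 30
  first=5(k) contributes 10
|[w]| = 60

60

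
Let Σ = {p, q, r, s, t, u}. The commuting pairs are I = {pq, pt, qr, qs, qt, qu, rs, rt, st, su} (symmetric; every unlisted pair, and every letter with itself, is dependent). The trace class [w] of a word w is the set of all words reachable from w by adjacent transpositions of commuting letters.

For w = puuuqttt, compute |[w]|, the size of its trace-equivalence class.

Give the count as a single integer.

piece 0:p — minimal
piece 1:u rests on {0:p}
piece 2:u rests on {1:u}
piece 3:u rests on {2:u}
piece 4:q — minimal
piece 5:t rests on {3:u}
piece 6:t rests on {5:t}
piece 7:t rests on {6:t}
minimal pieces: {0:p, 4:q}
ways to finish when only these pieces remain (= sum over removing one remaining piece with nothing left below it):
  1 left: {4}→1  {7}→1
  2 left: {4,7}→2  {6,7}→1
  3 left: {4,6,7}→3  {5,6,7}→1
  4 left: {3,5,6,7}→1  {4,5,6,7}→4
  5 left: {2,3,5,6,7}→1  {3,4,5,6,7}→5
  6 left: {1,2,3,5,6,7}→1  {2,3,4,5,6,7}→6
  placing 0:p first → 7 extensions
  placing 4:q first → 1 extensions
total linear extensions = 8

8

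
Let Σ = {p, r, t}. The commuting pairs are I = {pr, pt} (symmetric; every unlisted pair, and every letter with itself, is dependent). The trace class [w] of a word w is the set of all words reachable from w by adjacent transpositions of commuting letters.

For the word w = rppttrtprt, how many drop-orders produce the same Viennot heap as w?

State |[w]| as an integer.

120

drop 0:r onto floor
drop 1:p onto floor
drop 2:p onto {1:p}
drop 3:t onto {0:r}
drop 4:t onto {3:t}
drop 5:r onto {4:t}
drop 6:t onto {5:r}
drop 7:p onto {2:p}
drop 8:r onto {6:t}
drop 9:t onto {8:r}
ground layer = {0:r, 1:p}
drop-orders for the pieces not yet dropped (sum over which currently-grounded one goes next):
  1 to go: {7} 1  {9} 1
  2 to go: {2,7} 1  {7,9} 2  {8,9} 1
  3 to go: {1,2,7} 1  {2,7,9} 3  {6,8,9} 1  {7,8,9} 3
  4 to go: {1,2,7,9} 4  {2,7,8,9} 6  {5,6,8,9} 1  {6,7,8,9} 4
  5 to go: {1,2,7,8,9} 10  {2,6,7,8,9} 10  {4,5,6,8,9} 1  {5,6,7,8,9} 5
  6 to go: {1,2,6,7,8,9} 20  {2,5,6,7,8,9} 15  {3,4,5,6,8,9} 1  {4,5,6,7,8,9} 6
  7 to go: {0,3,4,5,6,8,9} 1  {1,2,5,6,7,8,9} 35  {2,4,5,6,7,8,9} 21  {3,4,5,6,7,8,9} 7
  8 to go: {0,3,4,5,6,7,8,9} 8  {1,2,4,5,6,7,8,9} 56  {2,3,4,5,6,7,8,9} 28
  if 0:r drops first: 84 orders
  if 1:p drops first: 36 orders
heap linearizations: 120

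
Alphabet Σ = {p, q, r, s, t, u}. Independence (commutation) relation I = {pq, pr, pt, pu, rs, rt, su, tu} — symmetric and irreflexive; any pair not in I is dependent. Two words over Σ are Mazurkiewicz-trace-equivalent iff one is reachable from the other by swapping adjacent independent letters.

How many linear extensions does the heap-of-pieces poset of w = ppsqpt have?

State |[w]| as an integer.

#0=p has no predecessor
#1=p depends on [0:p]
#2=s depends on [1:p]
#3=q depends on [2:s]
#4=p depends on [2:s]
#5=t depends on [3:q]
sources: [0:p]
N(rest) = Σ N(rest − s) over sources s of rest; N(one piece) = 1:
  size 1 → [4]=1  [5]=1
  size 2 → [3,5]=1  [4,5]=2
  size 3 → [3,4,5]=3
  size 4 → [2,3,4,5]=3
  first=0(p) contributes 3

3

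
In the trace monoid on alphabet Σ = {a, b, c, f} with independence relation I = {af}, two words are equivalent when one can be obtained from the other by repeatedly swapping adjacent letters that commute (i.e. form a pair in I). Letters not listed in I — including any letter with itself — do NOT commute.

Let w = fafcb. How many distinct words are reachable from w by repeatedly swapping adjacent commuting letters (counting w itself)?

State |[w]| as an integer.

piece 0:f — minimal
piece 1:a — minimal
piece 2:f rests on {0:f}
piece 3:c rests on {1:a, 2:f}
piece 4:b rests on {3:c}
minimal pieces: {0:f, 1:a}
ways to finish when only these pieces remain (= sum over removing one remaining piece with nothing left below it):
  1 left: {4}→1
  2 left: {3,4}→1
  3 left: {1,3,4}→1  {2,3,4}→1
  placing 0:f first → 2 extensions
  placing 1:a first → 1 extensions
total linear extensions = 3

3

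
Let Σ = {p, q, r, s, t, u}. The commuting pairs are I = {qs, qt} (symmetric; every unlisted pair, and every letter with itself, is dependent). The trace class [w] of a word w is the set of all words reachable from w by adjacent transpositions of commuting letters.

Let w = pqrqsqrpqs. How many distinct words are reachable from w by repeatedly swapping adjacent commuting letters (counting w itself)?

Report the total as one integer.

drop 0:p onto floor
drop 1:q onto {0:p}
drop 2:r onto {1:q}
drop 3:q onto {2:r}
drop 4:s onto {2:r}
drop 5:q onto {3:q}
drop 6:r onto {4:s, 5:q}
drop 7:p onto {6:r}
drop 8:q onto {7:p}
drop 9:s onto {7:p}
ground layer = {0:p}
drop-orders for the pieces not yet dropped (sum over which currently-grounded one goes next):
  1 to go: {8} 1  {9} 1
  2 to go: {8,9} 2
  3 to go: {7,8,9} 2
  4 to go: {6,7,8,9} 2
  5 to go: {4,6,7,8,9} 2  {5,6,7,8,9} 2
  6 to go: {3,5,6,7,8,9} 2  {4,5,6,7,8,9} 4
  7 to go: {3,4,5,6,7,8,9} 6
  8 to go: {2,3,4,5,6,7,8,9} 6
  if 0:p drops first: 6 orders

6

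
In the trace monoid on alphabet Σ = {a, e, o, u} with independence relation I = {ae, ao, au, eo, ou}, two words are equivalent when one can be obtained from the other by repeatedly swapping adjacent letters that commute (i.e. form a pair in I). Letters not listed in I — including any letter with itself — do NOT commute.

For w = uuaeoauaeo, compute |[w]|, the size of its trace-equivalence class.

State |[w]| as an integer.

drop 0:u onto floor
drop 1:u onto {0:u}
drop 2:a onto floor
drop 3:e onto {1:u}
drop 4:o onto floor
drop 5:a onto {2:a}
drop 6:u onto {3:e}
drop 7:a onto {5:a}
drop 8:e onto {6:u}
drop 9:o onto {4:o}
ground layer = {0:u, 2:a, 4:o}
drop-orders for the pieces not yet dropped (sum over which currently-grounded one goes next):
  1 to go: {7} 1  {8} 1  {9} 1
  2 to go: {4,9} 1  {5,7} 1  {6,8} 1  {7,8} 2  {7,9} 2  {8,9} 2
  3 to go: {2,5,7} 1  {3,6,8} 1  {4,7,9} 3  {4,8,9} 3  {5,7,8} 3  {5,7,9} 3  {6,7,8} 3  {6,8,9} 3  {7,8,9} 6
  4 to go: {1,3,6,8} 1  {2,5,7,8} 4  {2,5,7,9} 4  {3,6,7,8} 4  {3,6,8,9} 4  {4,5,7,9} 6  {4,6,8,9} 6  {4,7,8,9} 12  {5,6,7,8} 6  {5,7,8,9} 12  {6,7,8,9} 12
  5 to go: {0,1,3,6,8} 1  {1,3,6,7,8} 5  {1,3,6,8,9} 5  {2,4,5,7,9} 10  {2,5,6,7,8} 10  {2,5,7,8,9} 20  {3,4,6,8,9} 10  {3,5,6,7,8} 10  {3,6,7,8,9} 20  {4,5,7,8,9} 30  {4,6,7,8,9} 30  {5,6,7,8,9} 30
  6 to go: {0,1,3,6,7,8} 6  {0,1,3,6,8,9} 6  {1,3,4,6,8,9} 15  {1,3,5,6,7,8} 15  {1,3,6,7,8,9} 30  {2,3,5,6,7,8} 20  {2,4,5,7,8,9} 60  {2,5,6,7,8,9} 60  {3,4,6,7,8,9} 60  {3,5,6,7,8,9} 60  {4,5,6,7,8,9} 90
  7 to go: {0,1,3,4,6,8,9} 21  {0,1,3,5,6,7,8} 21  {0,1,3,6,7,8,9} 42  {1,2,3,5,6,7,8} 35  {1,3,4,6,7,8,9} 105  {1,3,5,6,7,8,9} 105  {2,3,5,6,7,8,9} 140  {2,4,5,6,7,8,9} 210  {3,4,5,6,7,8,9} 210
  8 to go: {0,1,2,3,5,6,7,8} 56  {0,1,3,4,6,7,8,9} 168  {0,1,3,5,6,7,8,9} 168  {1,2,3,5,6,7,8,9} 280  {1,3,4,5,6,7,8,9} 420  {2,3,4,5,6,7,8,9} 560
  if 0:u drops first: 1260 orders
  if 2:a drops first: 756 orders
  if 4:o drops first: 504 orders
heap linearizations: 2520

2520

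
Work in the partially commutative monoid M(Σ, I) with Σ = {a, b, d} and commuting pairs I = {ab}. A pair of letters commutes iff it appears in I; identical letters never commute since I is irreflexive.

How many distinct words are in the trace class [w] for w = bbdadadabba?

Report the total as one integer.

piece 0:b — minimal
piece 1:b rests on {0:b}
piece 2:d rests on {1:b}
piece 3:a rests on {2:d}
piece 4:d rests on {3:a}
piece 5:a rests on {4:d}
piece 6:d rests on {5:a}
piece 7:a rests on {6:d}
piece 8:b rests on {6:d}
piece 9:b rests on {8:b}
piece 10:a rests on {7:a}
minimal pieces: {0:b}
ways to finish when only these pieces remain (= sum over removing one remaining piece with nothing left below it):
  1 left: {9}→1  {10}→1
  2 left: {7,10}→1  {8,9}→1  {9,10}→2
  3 left: {7,9,10}→3  {8,9,10}→3
  4 left: {7,8,9,10}→6
  5 left: {6,7,8,9,10}→6
  6 left: {5,6,7,8,9,10}→6
  7 left: {4,5,6,7,8,9,10}→6
  8 left: {3,4,5,6,7,8,9,10}→6
  9 left: {2,3,4,5,6,7,8,9,10}→6
  placing 0:b first → 6 extensions

6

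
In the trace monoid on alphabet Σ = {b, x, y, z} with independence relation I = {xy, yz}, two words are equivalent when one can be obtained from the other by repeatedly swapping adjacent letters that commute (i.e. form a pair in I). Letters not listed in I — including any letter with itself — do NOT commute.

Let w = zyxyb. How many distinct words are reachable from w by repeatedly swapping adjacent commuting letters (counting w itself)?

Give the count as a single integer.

6

#0=z has no predecessor
#1=y has no predecessor
#2=x depends on [0:z]
#3=y depends on [1:y]
#4=b depends on [2:x, 3:y]
sources: [0:z, 1:y]
N(rest) = Σ N(rest − s) over sources s of rest; N(one piece) = 1:
  size 1 → [4]=1
  size 2 → [2,4]=1  [3,4]=1
  size 3 → [0,2,4]=1  [1,3,4]=1  [2,3,4]=2
  first=0(z) contributes 3
  first=1(y) contributes 3
|[w]| = 6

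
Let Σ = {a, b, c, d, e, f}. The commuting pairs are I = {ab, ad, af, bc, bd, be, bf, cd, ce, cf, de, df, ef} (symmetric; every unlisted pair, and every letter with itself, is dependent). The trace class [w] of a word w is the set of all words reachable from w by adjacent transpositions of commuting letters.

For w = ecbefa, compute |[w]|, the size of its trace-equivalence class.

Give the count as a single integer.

piece 0:e — minimal
piece 1:c — minimal
piece 2:b — minimal
piece 3:e rests on {0:e}
piece 4:f — minimal
piece 5:a rests on {1:c, 3:e}
minimal pieces: {0:e, 1:c, 2:b, 4:f}
ways to finish when only these pieces remain (= sum over removing one remaining piece with nothing left below it):
  1 left: {2}→1  {4}→1  {5}→1
  2 left: {1,5}→1  {2,4}→2  {2,5}→2  {3,5}→1  {4,5}→2
  3 left: {0,3,5}→1  {1,2,5}→3  {1,3,5}→2  {1,4,5}→3  {2,3,5}→3  {2,4,5}→6  {3,4,5}→3
  4 left: {0,1,3,5}→3  {0,2,3,5}→4  {0,3,4,5}→4  {1,2,3,5}→8  {1,2,4,5}→12  {1,3,4,5}→8  {2,3,4,5}→12
  placing 0:e first → 40 extensions
  placing 1:c first → 20 extensions
  placing 2:b first → 15 extensions
  placing 4:f first → 15 extensions
total linear extensions = 90

90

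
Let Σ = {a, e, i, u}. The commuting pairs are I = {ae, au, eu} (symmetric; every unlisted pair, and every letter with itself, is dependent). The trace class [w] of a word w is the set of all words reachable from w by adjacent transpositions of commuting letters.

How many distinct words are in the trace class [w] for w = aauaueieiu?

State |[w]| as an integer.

60

0(a) covers ∅
1(a) covers 0:a
2(u) covers ∅
3(a) covers 1:a
4(u) covers 2:u
5(e) covers ∅
6(i) covers 3:a, 4:u, 5:e
7(e) covers 6:i
8(i) covers 7:e
9(u) covers 8:i
floor of heap: 0:a, 2:u, 5:e
completions by unplaced set U, small U first (add the entries for U minus each lowest piece of U):
  |U|=1: {9}:1
  |U|=2: {8,9}:1
  |U|=3: {7,8,9}:1
  |U|=4: {6,7,8,9}:1
  |U|=5: {3,6,7,8,9}:1  {4,6,7,8,9}:1  {5,6,7,8,9}:1
  |U|=6: {1,3,6,7,8,9}:1  {2,4,6,7,8,9}:1  {3,4,6,7,8,9}:2  {3,5,6,7,8,9}:2  {4,5,6,7,8,9}:2
  |U|=7: {0,1,3,6,7,8,9}:1  {1,3,4,6,7,8,9}:3  {1,3,5,6,7,8,9}:3  {2,3,4,6,7,8,9}:3  {2,4,5,6,7,8,9}:3  {3,4,5,6,7,8,9}:6
  |U|=8: {0,1,3,4,6,7,8,9}:4  {0,1,3,5,6,7,8,9}:4  {1,2,3,4,6,7,8,9}:6  {1,3,4,5,6,7,8,9}:12  {2,3,4,5,6,7,8,9}:12
  start at 0(a): 30
  start at 2(u): 20
  start at 5(e): 10
sum over floor = 60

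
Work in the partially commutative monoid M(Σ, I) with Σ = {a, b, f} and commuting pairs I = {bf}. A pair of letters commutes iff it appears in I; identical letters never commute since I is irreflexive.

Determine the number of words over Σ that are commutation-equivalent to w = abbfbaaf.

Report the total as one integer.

4

0(a) covers ∅
1(b) covers 0:a
2(b) covers 1:b
3(f) covers 0:a
4(b) covers 2:b
5(a) covers 3:f, 4:b
6(a) covers 5:a
7(f) covers 6:a
floor of heap: 0:a
completions by unplaced set U, small U first (add the entries for U minus each lowest piece of U):
  |U|=1: {7}:1
  |U|=2: {6,7}:1
  |U|=3: {5,6,7}:1
  |U|=4: {3,5,6,7}:1  {4,5,6,7}:1
  |U|=5: {2,4,5,6,7}:1  {3,4,5,6,7}:2
  |U|=6: {1,2,4,5,6,7}:1  {2,3,4,5,6,7}:3
  start at 0(a): 4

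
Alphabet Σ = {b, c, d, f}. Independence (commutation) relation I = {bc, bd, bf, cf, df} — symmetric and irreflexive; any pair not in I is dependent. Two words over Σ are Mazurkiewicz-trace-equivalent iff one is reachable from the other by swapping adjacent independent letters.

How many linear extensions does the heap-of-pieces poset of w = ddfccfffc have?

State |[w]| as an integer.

drop 0:d onto floor
drop 1:d onto {0:d}
drop 2:f onto floor
drop 3:c onto {1:d}
drop 4:c onto {3:c}
drop 5:f onto {2:f}
drop 6:f onto {5:f}
drop 7:f onto {6:f}
drop 8:c onto {4:c}
ground layer = {0:d, 2:f}
drop-orders for the pieces not yet dropped (sum over which currently-grounded one goes next):
  1 to go: {7} 1  {8} 1
  2 to go: {4,8} 1  {6,7} 1  {7,8} 2
  3 to go: {3,4,8} 1  {4,7,8} 3  {5,6,7} 1  {6,7,8} 3
  4 to go: {1,3,4,8} 1  {2,5,6,7} 1  {3,4,7,8} 4  {4,6,7,8} 6  {5,6,7,8} 4
  5 to go: {0,1,3,4,8} 1  {1,3,4,7,8} 5  {2,5,6,7,8} 5  {3,4,6,7,8} 10  {4,5,6,7,8} 10
  6 to go: {0,1,3,4,7,8} 6  {1,3,4,6,7,8} 15  {2,4,5,6,7,8} 15  {3,4,5,6,7,8} 20
  7 to go: {0,1,3,4,6,7,8} 21  {1,3,4,5,6,7,8} 35  {2,3,4,5,6,7,8} 35
  if 0:d drops first: 70 orders
  if 2:f drops first: 56 orders
heap linearizations: 126

126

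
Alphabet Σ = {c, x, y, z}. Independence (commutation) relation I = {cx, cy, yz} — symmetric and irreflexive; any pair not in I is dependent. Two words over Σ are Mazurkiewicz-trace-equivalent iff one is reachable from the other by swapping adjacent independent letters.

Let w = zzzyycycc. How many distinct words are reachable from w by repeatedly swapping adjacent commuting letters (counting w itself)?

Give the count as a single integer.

drop 0:z onto floor
drop 1:z onto {0:z}
drop 2:z onto {1:z}
drop 3:y onto floor
drop 4:y onto {3:y}
drop 5:c onto {2:z}
drop 6:y onto {4:y}
drop 7:c onto {5:c}
drop 8:c onto {7:c}
ground layer = {0:z, 3:y}
drop-orders for the pieces not yet dropped (sum over which currently-grounded one goes next):
  1 to go: {6} 1  {8} 1
  2 to go: {4,6} 1  {6,8} 2  {7,8} 1
  3 to go: {3,4,6} 1  {4,6,8} 3  {5,7,8} 1  {6,7,8} 3
  4 to go: {2,5,7,8} 1  {3,4,6,8} 4  {4,6,7,8} 6  {5,6,7,8} 4
  5 to go: {1,2,5,7,8} 1  {2,5,6,7,8} 5  {3,4,6,7,8} 10  {4,5,6,7,8} 10
  6 to go: {0,1,2,5,7,8} 1  {1,2,5,6,7,8} 6  {2,4,5,6,7,8} 15  {3,4,5,6,7,8} 20
  7 to go: {0,1,2,5,6,7,8} 7  {1,2,4,5,6,7,8} 21  {2,3,4,5,6,7,8} 35
  if 0:z drops first: 56 orders
  if 3:y drops first: 28 orders
heap linearizations: 84

84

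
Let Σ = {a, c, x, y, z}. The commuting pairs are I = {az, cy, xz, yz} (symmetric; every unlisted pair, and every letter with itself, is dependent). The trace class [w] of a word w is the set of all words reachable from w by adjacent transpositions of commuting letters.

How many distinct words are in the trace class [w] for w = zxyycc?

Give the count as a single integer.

piece 0:z — minimal
piece 1:x — minimal
piece 2:y rests on {1:x}
piece 3:y rests on {2:y}
piece 4:c rests on {0:z, 1:x}
piece 5:c rests on {4:c}
minimal pieces: {0:z, 1:x}
ways to finish when only these pieces remain (= sum over removing one remaining piece with nothing left below it):
  1 left: {3}→1  {5}→1
  2 left: {2,3}→1  {3,5}→2  {4,5}→1
  3 left: {0,4,5}→1  {2,3,5}→3  {3,4,5}→3
  4 left: {0,3,4,5}→4  {2,3,4,5}→6
  placing 0:z first → 6 extensions
  placing 1:x first → 10 extensions
total linear extensions = 16

16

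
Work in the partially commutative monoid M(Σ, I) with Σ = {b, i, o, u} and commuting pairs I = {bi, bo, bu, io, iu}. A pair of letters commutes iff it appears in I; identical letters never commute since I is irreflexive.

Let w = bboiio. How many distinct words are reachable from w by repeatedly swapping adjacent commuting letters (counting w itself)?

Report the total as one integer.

90

#0=b has no predecessor
#1=b depends on [0:b]
#2=o has no predecessor
#3=i has no predecessor
#4=i depends on [3:i]
#5=o depends on [2:o]
sources: [0:b, 2:o, 3:i]
N(rest) = Σ N(rest − s) over sources s of rest; N(one piece) = 1:
  size 1 → [1]=1  [4]=1  [5]=1
  size 2 → [0,1]=1  [1,4]=2  [1,5]=2  [2,5]=1  [3,4]=1  [4,5]=2
  size 3 → [0,1,4]=3  [0,1,5]=3  [1,2,5]=3  [1,3,4]=3  [1,4,5]=6  [2,4,5]=3  [3,4,5]=3
  size 4 → [0,1,2,5]=6  [0,1,3,4]=6  [0,1,4,5]=12  [1,2,4,5]=12  [1,3,4,5]=12  [2,3,4,5]=6
  first=0(b) contributes 30
  first=2(o) contributes 30
  first=3(i) contributes 30
|[w]| = 90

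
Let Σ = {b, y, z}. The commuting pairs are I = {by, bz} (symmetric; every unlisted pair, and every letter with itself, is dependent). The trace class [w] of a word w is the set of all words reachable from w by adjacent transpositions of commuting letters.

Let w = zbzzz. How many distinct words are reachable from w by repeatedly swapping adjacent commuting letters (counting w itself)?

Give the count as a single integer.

5

0(z) covers ∅
1(b) covers ∅
2(z) covers 0:z
3(z) covers 2:z
4(z) covers 3:z
floor of heap: 0:z, 1:b
completions by unplaced set U, small U first (add the entries for U minus each lowest piece of U):
  |U|=1: {1}:1  {4}:1
  |U|=2: {1,4}:2  {3,4}:1
  |U|=3: {1,3,4}:3  {2,3,4}:1
  start at 0(z): 4
  start at 1(b): 1
sum over floor = 5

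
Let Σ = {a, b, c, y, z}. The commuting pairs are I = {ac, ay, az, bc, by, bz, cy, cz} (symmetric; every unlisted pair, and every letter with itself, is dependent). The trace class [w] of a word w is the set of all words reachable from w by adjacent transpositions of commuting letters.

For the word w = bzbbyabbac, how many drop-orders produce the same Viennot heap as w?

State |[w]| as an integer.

360

#0=b has no predecessor
#1=z has no predecessor
#2=b depends on [0:b]
#3=b depends on [2:b]
#4=y depends on [1:z]
#5=a depends on [3:b]
#6=b depends on [5:a]
#7=b depends on [6:b]
#8=a depends on [7:b]
#9=c has no predecessor
sources: [0:b, 1:z, 9:c]
N(rest) = Σ N(rest − s) over sources s of rest; N(one piece) = 1:
  size 1 → [4]=1  [8]=1  [9]=1
  size 2 → [1,4]=1  [4,8]=2  [4,9]=2  [7,8]=1  [8,9]=2
  size 3 → [1,4,8]=3  [1,4,9]=3  [4,7,8]=3  [4,8,9]=6  [6,7,8]=1  [7,8,9]=3
  size 4 → [1,4,7,8]=6  [1,4,8,9]=12  [4,6,7,8]=4  [4,7,8,9]=12  [5,6,7,8]=1  [6,7,8,9]=4
  size 5 → [1,4,6,7,8]=10  [1,4,7,8,9]=30  [3,5,6,7,8]=1  [4,5,6,7,8]=5  [4,6,7,8,9]=20  [5,6,7,8,9]=5
  size 6 → [1,4,5,6,7,8]=15  [1,4,6,7,8,9]=60  [2,3,5,6,7,8]=1  [3,4,5,6,7,8]=6  [3,5,6,7,8,9]=6  [4,5,6,7,8,9]=30
  size 7 → [0,2,3,5,6,7,8]=1  [1,3,4,5,6,7,8]=21  [1,4,5,6,7,8,9]=105  [2,3,4,5,6,7,8]=7  [2,3,5,6,7,8,9]=7  [3,4,5,6,7,8,9]=42
  size 8 → [0,2,3,4,5,6,7,8]=8  [0,2,3,5,6,7,8,9]=8  [1,2,3,4,5,6,7,8]=28  [1,3,4,5,6,7,8,9]=168  [2,3,4,5,6,7,8,9]=56
  first=0(b) contributes 252
  first=1(z) contributes 72
  first=9(c) contributes 36
|[w]| = 360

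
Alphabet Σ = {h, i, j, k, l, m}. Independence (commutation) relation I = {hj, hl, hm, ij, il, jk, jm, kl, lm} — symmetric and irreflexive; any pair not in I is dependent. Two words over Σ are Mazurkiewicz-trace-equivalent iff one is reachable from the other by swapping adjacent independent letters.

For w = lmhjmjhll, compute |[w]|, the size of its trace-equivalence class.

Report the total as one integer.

#0=l has no predecessor
#1=m has no predecessor
#2=h has no predecessor
#3=j depends on [0:l]
#4=m depends on [1:m]
#5=j depends on [3:j]
#6=h depends on [2:h]
#7=l depends on [5:j]
#8=l depends on [7:l]
sources: [0:l, 1:m, 2:h]
N(rest) = Σ N(rest − s) over sources s of rest; N(one piece) = 1:
  size 1 → [4]=1  [6]=1  [8]=1
  size 2 → [1,4]=1  [2,6]=1  [4,6]=2  [4,8]=2  [6,8]=2  [7,8]=1
  size 3 → [1,4,6]=3  [1,4,8]=3  [2,4,6]=3  [2,6,8]=3  [4,6,8]=6  [4,7,8]=3  [5,7,8]=1  [6,7,8]=3
  size 4 → [1,2,4,6]=6  [1,4,6,8]=12  [1,4,7,8]=6  [2,4,6,8]=12  [2,6,7,8]=6  [3,5,7,8]=1  [4,5,7,8]=4  [4,6,7,8]=12  [5,6,7,8]=4
  size 5 → [0,3,5,7,8]=1  [1,2,4,6,8]=30  [1,4,5,7,8]=10  [1,4,6,7,8]=30  [2,4,6,7,8]=30  [2,5,6,7,8]=10  [3,4,5,7,8]=5  [3,5,6,7,8]=5  [4,5,6,7,8]=20
  size 6 → [0,3,4,5,7,8]=6  [0,3,5,6,7,8]=6  [1,2,4,6,7,8]=90  [1,3,4,5,7,8]=15  [1,4,5,6,7,8]=60  [2,3,5,6,7,8]=15  [2,4,5,6,7,8]=60  [3,4,5,6,7,8]=30
  size 7 → [0,1,3,4,5,7,8]=21  [0,2,3,5,6,7,8]=21  [0,3,4,5,6,7,8]=42  [1,2,4,5,6,7,8]=210  [1,3,4,5,6,7,8]=105  [2,3,4,5,6,7,8]=105
  first=0(l) contributes 420
  first=1(m) contributes 168
  first=2(h) contributes 168
|[w]| = 756

756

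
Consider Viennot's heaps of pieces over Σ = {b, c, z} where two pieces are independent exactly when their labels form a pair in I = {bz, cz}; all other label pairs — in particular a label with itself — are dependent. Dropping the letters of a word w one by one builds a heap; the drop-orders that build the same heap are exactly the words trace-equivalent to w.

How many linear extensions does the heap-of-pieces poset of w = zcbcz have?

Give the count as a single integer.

piece 0:z — minimal
piece 1:c — minimal
piece 2:b rests on {1:c}
piece 3:c rests on {2:b}
piece 4:z rests on {0:z}
minimal pieces: {0:z, 1:c}
ways to finish when only these pieces remain (= sum over removing one remaining piece with nothing left below it):
  1 left: {3}→1  {4}→1
  2 left: {0,4}→1  {2,3}→1  {3,4}→2
  3 left: {0,3,4}→3  {1,2,3}→1  {2,3,4}→3
  placing 0:z first → 4 extensions
  placing 1:c first → 6 extensions
total linear extensions = 10

10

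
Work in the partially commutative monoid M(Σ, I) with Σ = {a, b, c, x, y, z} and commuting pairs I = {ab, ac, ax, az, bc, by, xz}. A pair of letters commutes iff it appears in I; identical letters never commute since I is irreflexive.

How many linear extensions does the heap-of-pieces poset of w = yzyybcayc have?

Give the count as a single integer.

14

drop 0:y onto floor
drop 1:z onto {0:y}
drop 2:y onto {1:z}
drop 3:y onto {2:y}
drop 4:b onto {1:z}
drop 5:c onto {3:y}
drop 6:a onto {3:y}
drop 7:y onto {5:c, 6:a}
drop 8:c onto {7:y}
ground layer = {0:y}
drop-orders for the pieces not yet dropped (sum over which currently-grounded one goes next):
  1 to go: {4} 1  {8} 1
  2 to go: {4,8} 2  {7,8} 1
  3 to go: {4,7,8} 3  {5,7,8} 1  {6,7,8} 1
  4 to go: {4,5,7,8} 4  {4,6,7,8} 4  {5,6,7,8} 2
  5 to go: {3,5,6,7,8} 2  {4,5,6,7,8} 10
  6 to go: {2,3,5,6,7,8} 2  {3,4,5,6,7,8} 12
  7 to go: {2,3,4,5,6,7,8} 14
  if 0:y drops first: 14 orders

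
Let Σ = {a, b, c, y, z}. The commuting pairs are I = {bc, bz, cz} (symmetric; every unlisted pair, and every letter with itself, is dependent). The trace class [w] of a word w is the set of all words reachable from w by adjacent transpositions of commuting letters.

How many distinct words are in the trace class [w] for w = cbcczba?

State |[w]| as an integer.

60

drop 0:c onto floor
drop 1:b onto floor
drop 2:c onto {0:c}
drop 3:c onto {2:c}
drop 4:z onto floor
drop 5:b onto {1:b}
drop 6:a onto {3:c, 4:z, 5:b}
ground layer = {0:c, 1:b, 4:z}
drop-orders for the pieces not yet dropped (sum over which currently-grounded one goes next):
  1 to go: {6} 1
  2 to go: {3,6} 1  {4,6} 1  {5,6} 1
  3 to go: {1,5,6} 1  {2,3,6} 1  {3,4,6} 2  {3,5,6} 2  {4,5,6} 2
  4 to go: {0,2,3,6} 1  {1,3,5,6} 3  {1,4,5,6} 3  {2,3,4,6} 3  {2,3,5,6} 3  {3,4,5,6} 6
  5 to go: {0,2,3,4,6} 4  {0,2,3,5,6} 4  {1,2,3,5,6} 6  {1,3,4,5,6} 12  {2,3,4,5,6} 12
  if 0:c drops first: 30 orders
  if 1:b drops first: 20 orders
  if 4:z drops first: 10 orders
heap linearizations: 60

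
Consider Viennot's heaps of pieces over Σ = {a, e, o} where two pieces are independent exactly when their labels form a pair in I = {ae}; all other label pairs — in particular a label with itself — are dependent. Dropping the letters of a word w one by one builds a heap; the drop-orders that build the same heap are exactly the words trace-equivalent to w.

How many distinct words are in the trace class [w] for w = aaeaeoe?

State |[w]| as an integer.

drop 0:a onto floor
drop 1:a onto {0:a}
drop 2:e onto floor
drop 3:a onto {1:a}
drop 4:e onto {2:e}
drop 5:o onto {3:a, 4:e}
drop 6:e onto {5:o}
ground layer = {0:a, 2:e}
drop-orders for the pieces not yet dropped (sum over which currently-grounded one goes next):
  1 to go: {6} 1
  2 to go: {5,6} 1
  3 to go: {3,5,6} 1  {4,5,6} 1
  4 to go: {1,3,5,6} 1  {2,4,5,6} 1  {3,4,5,6} 2
  5 to go: {0,1,3,5,6} 1  {1,3,4,5,6} 3  {2,3,4,5,6} 3
  if 0:a drops first: 6 orders
  if 2:e drops first: 4 orders
heap linearizations: 10

10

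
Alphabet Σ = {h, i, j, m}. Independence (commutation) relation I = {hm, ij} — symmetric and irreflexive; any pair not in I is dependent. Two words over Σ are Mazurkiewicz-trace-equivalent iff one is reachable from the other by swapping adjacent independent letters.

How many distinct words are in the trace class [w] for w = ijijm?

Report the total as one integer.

6

0(i) covers ∅
1(j) covers ∅
2(i) covers 0:i
3(j) covers 1:j
4(m) covers 2:i, 3:j
floor of heap: 0:i, 1:j
completions by unplaced set U, small U first (add the entries for U minus each lowest piece of U):
  |U|=1: {4}:1
  |U|=2: {2,4}:1  {3,4}:1
  |U|=3: {0,2,4}:1  {1,3,4}:1  {2,3,4}:2
  start at 0(i): 3
  start at 1(j): 3
sum over floor = 6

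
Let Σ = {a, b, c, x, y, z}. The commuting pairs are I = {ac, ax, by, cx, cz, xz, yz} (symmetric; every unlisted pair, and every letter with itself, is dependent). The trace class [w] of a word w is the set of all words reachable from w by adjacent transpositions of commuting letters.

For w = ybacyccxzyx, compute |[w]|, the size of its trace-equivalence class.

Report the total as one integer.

90

drop 0:y onto floor
drop 1:b onto floor
drop 2:a onto {0:y, 1:b}
drop 3:c onto {0:y, 1:b}
drop 4:y onto {2:a, 3:c}
drop 5:c onto {4:y}
drop 6:c onto {5:c}
drop 7:x onto {4:y}
drop 8:z onto {2:a}
drop 9:y onto {6:c, 7:x}
drop 10:x onto {9:y}
ground layer = {0:y, 1:b}
drop-orders for the pieces not yet dropped (sum over which currently-grounded one goes next):
  1 to go: {8} 1  {10} 1
  2 to go: {8,10} 2  {9,10} 1
  3 to go: {6,9,10} 1  {7,9,10} 1  {8,9,10} 3
  4 to go: {5,6,9,10} 1  {6,7,9,10} 2  {6,8,9,10} 4  {7,8,9,10} 4
  5 to go: {5,6,7,9,10} 3  {5,6,8,9,10} 5  {6,7,8,9,10} 10
  6 to go: {4,5,6,7,9,10} 3  {5,6,7,8,9,10} 18
  7 to go: {3,4,5,6,7,9,10} 3  {4,5,6,7,8,9,10} 21
  8 to go: {2,4,5,6,7,8,9,10} 21  {3,4,5,6,7,8,9,10} 24
  9 to go: {2,3,4,5,6,7,8,9,10} 45
  if 0:y drops first: 45 orders
  if 1:b drops first: 45 orders
heap linearizations: 90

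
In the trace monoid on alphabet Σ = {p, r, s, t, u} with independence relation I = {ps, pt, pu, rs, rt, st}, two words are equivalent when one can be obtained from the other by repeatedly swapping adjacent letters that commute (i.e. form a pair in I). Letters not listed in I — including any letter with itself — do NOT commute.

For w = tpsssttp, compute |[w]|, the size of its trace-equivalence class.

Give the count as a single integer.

560

#0=t has no predecessor
#1=p has no predecessor
#2=s has no predecessor
#3=s depends on [2:s]
#4=s depends on [3:s]
#5=t depends on [0:t]
#6=t depends on [5:t]
#7=p depends on [1:p]
sources: [0:t, 1:p, 2:s]
N(rest) = Σ N(rest − s) over sources s of rest; N(one piece) = 1:
  size 1 → [4]=1  [6]=1  [7]=1
  size 2 → [1,7]=1  [3,4]=1  [4,6]=2  [4,7]=2  [5,6]=1  [6,7]=2
  size 3 → [0,5,6]=1  [1,4,7]=3  [1,6,7]=3  [2,3,4]=1  [3,4,6]=3  [3,4,7]=3  [4,5,6]=3  [4,6,7]=6  [5,6,7]=3
  size 4 → [0,4,5,6]=4  [0,5,6,7]=4  [1,3,4,7]=6  [1,4,6,7]=12  [1,5,6,7]=6  [2,3,4,6]=4  [2,3,4,7]=4  [3,4,5,6]=6  [3,4,6,7]=12  [4,5,6,7]=12
  size 5 → [0,1,5,6,7]=10  [0,3,4,5,6]=10  [0,4,5,6,7]=20  [1,2,3,4,7]=10  [1,3,4,6,7]=30  [1,4,5,6,7]=30  [2,3,4,5,6]=10  [2,3,4,6,7]=20  [3,4,5,6,7]=30
  size 6 → [0,1,4,5,6,7]=60  [0,2,3,4,5,6]=20  [0,3,4,5,6,7]=60  [1,2,3,4,6,7]=60  [1,3,4,5,6,7]=90  [2,3,4,5,6,7]=60
  first=0(t) contributes 210
  first=1(p) contributes 140
  first=2(s) contributes 210
|[w]| = 560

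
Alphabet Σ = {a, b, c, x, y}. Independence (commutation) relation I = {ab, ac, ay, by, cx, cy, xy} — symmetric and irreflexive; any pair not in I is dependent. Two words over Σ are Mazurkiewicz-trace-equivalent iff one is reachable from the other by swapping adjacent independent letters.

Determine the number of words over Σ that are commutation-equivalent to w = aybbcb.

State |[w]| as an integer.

drop 0:a onto floor
drop 1:y onto floor
drop 2:b onto floor
drop 3:b onto {2:b}
drop 4:c onto {3:b}
drop 5:b onto {4:c}
ground layer = {0:a, 1:y, 2:b}
drop-orders for the pieces not yet dropped (sum over which currently-grounded one goes next):
  1 to go: {0} 1  {1} 1  {5} 1
  2 to go: {0,1} 2  {0,5} 2  {1,5} 2  {4,5} 1
  3 to go: {0,1,5} 6  {0,4,5} 3  {1,4,5} 3  {3,4,5} 1
  4 to go: {0,1,4,5} 12  {0,3,4,5} 4  {1,3,4,5} 4  {2,3,4,5} 1
  if 0:a drops first: 5 orders
  if 1:y drops first: 5 orders
  if 2:b drops first: 20 orders
heap linearizations: 30

30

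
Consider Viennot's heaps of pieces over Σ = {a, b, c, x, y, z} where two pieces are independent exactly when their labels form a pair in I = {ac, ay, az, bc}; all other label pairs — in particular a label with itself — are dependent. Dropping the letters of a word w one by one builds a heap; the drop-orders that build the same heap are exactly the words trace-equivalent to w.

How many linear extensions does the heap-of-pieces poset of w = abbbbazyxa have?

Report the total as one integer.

3

drop 0:a onto floor
drop 1:b onto {0:a}
drop 2:b onto {1:b}
drop 3:b onto {2:b}
drop 4:b onto {3:b}
drop 5:a onto {4:b}
drop 6:z onto {4:b}
drop 7:y onto {6:z}
drop 8:x onto {5:a, 7:y}
drop 9:a onto {8:x}
ground layer = {0:a}
drop-orders for the pieces not yet dropped (sum over which currently-grounded one goes next):
  1 to go: {9} 1
  2 to go: {8,9} 1
  3 to go: {5,8,9} 1  {7,8,9} 1
  4 to go: {5,7,8,9} 2  {6,7,8,9} 1
  5 to go: {5,6,7,8,9} 3
  6 to go: {4,5,6,7,8,9} 3
  7 to go: {3,4,5,6,7,8,9} 3
  8 to go: {2,3,4,5,6,7,8,9} 3
  if 0:a drops first: 3 orders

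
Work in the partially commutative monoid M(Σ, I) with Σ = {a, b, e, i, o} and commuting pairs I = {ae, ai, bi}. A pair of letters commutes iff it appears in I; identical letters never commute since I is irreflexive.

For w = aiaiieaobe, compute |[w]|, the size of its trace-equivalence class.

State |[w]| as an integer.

35

piece 0:a — minimal
piece 1:i — minimal
piece 2:a rests on {0:a}
piece 3:i rests on {1:i}
piece 4:i rests on {3:i}
piece 5:e rests on {4:i}
piece 6:a rests on {2:a}
piece 7:o rests on {5:e, 6:a}
piece 8:b rests on {7:o}
piece 9:e rests on {8:b}
minimal pieces: {0:a, 1:i}
ways to finish when only these pieces remain (= sum over removing one remaining piece with nothing left below it):
  1 left: {9}→1
  2 left: {8,9}→1
  3 left: {7,8,9}→1
  4 left: {5,7,8,9}→1  {6,7,8,9}→1
  5 left: {2,6,7,8,9}→1  {4,5,7,8,9}→1  {5,6,7,8,9}→2
  6 left: {0,2,6,7,8,9}→1  {2,5,6,7,8,9}→3  {3,4,5,7,8,9}→1  {4,5,6,7,8,9}→3
  7 left: {0,2,5,6,7,8,9}→4  {1,3,4,5,7,8,9}→1  {2,4,5,6,7,8,9}→6  {3,4,5,6,7,8,9}→4
  8 left: {0,2,4,5,6,7,8,9}→10  {1,3,4,5,6,7,8,9}→5  {2,3,4,5,6,7,8,9}→10
  placing 0:a first → 15 extensions
  placing 1:i first → 20 extensions
total linear extensions = 35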